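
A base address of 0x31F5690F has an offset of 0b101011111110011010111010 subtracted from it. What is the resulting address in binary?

0x31F5690F = 0b110001111101010110100100001111 in binary.
Subtract column by column in base 2:
  1-0 → 1
  1-1 → 0
  1-0 → 1
  1-1 → 0
  0-1 → 1 (borrow)
  0-1-1 → 0 (borrow)
  0-0-1 → 1 (borrow)
  0-1-1 → 0 (borrow)
  1-0-1 → 0
  0-1 → 1 (borrow)
  0-1-1 → 0 (borrow)
  1-0-1 → 0
  0-0 → 0
  1-1 → 0
  1-1 → 0
  0-1 → 1 (borrow)
  1-1-1 → 1 (borrow)
  0-1-1 → 0 (borrow)
  1-1-1 → 1 (borrow)
  0-1-1 → 0 (borrow)
  1-0-1 → 0
  1-1 → 0
  1-0 → 1
  1-1 → 0
  1-0 → 1
  0-0 → 0
  0-0 → 0
  0-0 → 0
  1-0 → 1
  1-0 → 1

0b110001010001011000001001010101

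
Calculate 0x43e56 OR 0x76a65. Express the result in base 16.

0x77e77

OR each hex digit independently (no carries):
  4|7=7, 3|6=7, e|a=e, 5|6=7, 6|5=7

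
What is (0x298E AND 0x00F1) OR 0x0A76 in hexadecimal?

0x298E AND 0x00F1 = 0x0080.
Then OR with 0x0A76.

0xAF6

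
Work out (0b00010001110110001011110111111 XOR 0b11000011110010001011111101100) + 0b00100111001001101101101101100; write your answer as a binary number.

0b11111001001101101101110111111

First 0b00010001110110001011110111111 XOR 0b11000011110010001011111101100 = 0b11010010000100000000001010011.
Add column by column in base 2, right to left:
  1+0 = 1
  1+0 = 1
  0+1 = 1
  0+1 = 1
  1+0 = 1
  0+1 = 1
  1+1 = 0 carry 1
  0+0+1 = 1
  0+1 = 1
  0+1 = 1
  0+0 = 0
  0+1 = 1
  0+1 = 1
  0+0 = 0
  0+1 = 1
  0+1 = 1
  0+0 = 0
  1+0 = 1
  0+1 = 1
  0+0 = 0
  0+0 = 0
  0+1 = 1
  1+1 = 0 carry 1
  0+1+1 = 0 carry 1
  0+0+1 = 1
  1+0 = 1
  0+1 = 1
  1+0 = 1
  1+0 = 1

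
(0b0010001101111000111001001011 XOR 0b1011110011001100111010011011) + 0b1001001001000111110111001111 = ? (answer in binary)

First 0b0010001101111000111001001011 XOR 0b1011110011001100111010011011 = 0b1001111110110100000011010000.
Add column by column in base 2, right to left:
  0+1 = 1
  0+1 = 1
  0+1 = 1
  0+1 = 1
  1+0 = 1
  0+0 = 0
  1+1 = 0 carry 1
  1+1+1 = 1 carry 1
  0+1+1 = 0 carry 1
  0+0+1 = 1
  0+1 = 1
  0+1 = 1
  0+1 = 1
  0+1 = 1
  1+1 = 0 carry 1
  0+0+1 = 1
  1+0 = 1
  1+0 = 1
  0+1 = 1
  1+0 = 1
  1+0 = 1
  1+1 = 0 carry 1
  1+0+1 = 0 carry 1
  1+0+1 = 0 carry 1
  1+1+1 = 1 carry 1
  0+0+1 = 1
  0+0 = 0
  1+1 = 0 carry 1
  final carry 1

0b10011000111111011111010011111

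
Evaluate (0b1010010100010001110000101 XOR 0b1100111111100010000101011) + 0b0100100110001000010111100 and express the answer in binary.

0b1011010001111100001101010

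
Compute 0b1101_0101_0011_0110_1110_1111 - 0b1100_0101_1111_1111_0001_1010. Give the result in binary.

0b11110011011111010101

Subtract column by column in base 2:
  1-0 → 1
  1-1 → 0
  1-0 → 1
  1-1 → 0
  0-1 → 1 (borrow)
  1-0-1 → 0
  1-0 → 1
  1-0 → 1
  0-1 → 1 (borrow)
  1-1-1 → 1 (borrow)
  1-1-1 → 1 (borrow)
  0-1-1 → 0 (borrow)
  1-1-1 → 1 (borrow)
  1-1-1 → 1 (borrow)
  0-1-1 → 0 (borrow)
  0-1-1 → 0 (borrow)
  1-1-1 → 1 (borrow)
  0-0-1 → 1 (borrow)
  1-1-1 → 1 (borrow)
  0-0-1 → 1 (borrow)
  1-0-1 → 0
  0-0 → 0
  1-1 → 0
  1-1 → 0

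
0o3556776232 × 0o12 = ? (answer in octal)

0o45125757004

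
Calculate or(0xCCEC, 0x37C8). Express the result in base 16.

0xFFEC

OR each hex digit independently (no carries):
  C|3=F, C|7=F, E|C=E, C|8=C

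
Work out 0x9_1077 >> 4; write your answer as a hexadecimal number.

0x9107

Shifting right by 4 bits = 1 hex digit: drop the last 1.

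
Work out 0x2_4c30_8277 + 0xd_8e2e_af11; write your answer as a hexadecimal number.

Add column by column in base 16, right to left:
  7+1 = 8
  7+1 = 8
  2+f = 1 carry 1
  8+a+1 = 3 carry 1
  0+e+1 = f
  3+2 = 5
  c+e = a carry 1
  4+8+1 = d
  2+d = f

0xfda5f3188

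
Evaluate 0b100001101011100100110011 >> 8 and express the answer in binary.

0b1000011010111001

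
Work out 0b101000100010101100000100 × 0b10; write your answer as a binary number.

0b1010001000101011000001000

Multiply each base-2 digit by 2, carrying:
  0×2 = 0 → write 0
  0×2 = 0 → write 0
  1×2 = 2 → write 0 carry 1
  0×2+1 = 1 → write 1
  0×2 = 0 → write 0
  0×2 = 0 → write 0
  0×2 = 0 → write 0
  0×2 = 0 → write 0
  1×2 = 2 → write 0 carry 1
  1×2+1 = 3 → write 1 carry 1
  0×2+1 = 1 → write 1
  1×2 = 2 → write 0 carry 1
  0×2+1 = 1 → write 1
  1×2 = 2 → write 0 carry 1
  0×2+1 = 1 → write 1
  0×2 = 0 → write 0
  0×2 = 0 → write 0
  1×2 = 2 → write 0 carry 1
  0×2+1 = 1 → write 1
  0×2 = 0 → write 0
  0×2 = 0 → write 0
  1×2 = 2 → write 0 carry 1
  0×2+1 = 1 → write 1
  1×2 = 2 → write 0 carry 1
  remaining carry: 1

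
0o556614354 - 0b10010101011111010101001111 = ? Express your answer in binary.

0b11011001010010001110011101

0o556614354 = 0b101101110110001100011101100 in binary.
Subtract column by column in base 2:
  0-1 → 1 (borrow)
  0-1-1 → 0 (borrow)
  1-1-1 → 1 (borrow)
  1-1-1 → 1 (borrow)
  0-0-1 → 1 (borrow)
  1-0-1 → 0
  1-1 → 0
  1-0 → 1
  0-1 → 1 (borrow)
  0-0-1 → 1 (borrow)
  0-1-1 → 0 (borrow)
  1-0-1 → 0
  1-1 → 0
  0-1 → 1 (borrow)
  0-1-1 → 0 (borrow)
  0-1-1 → 0 (borrow)
  1-1-1 → 1 (borrow)
  1-0-1 → 0
  0-1 → 1 (borrow)
  1-0-1 → 0
  1-1 → 0
  1-0 → 1
  0-1 → 1 (borrow)
  1-0-1 → 0
  1-0 → 1
  0-1 → 1 (borrow)
  1-0-1 → 0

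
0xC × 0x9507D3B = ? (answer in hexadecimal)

Multiply each base-16 digit by 12, carrying:
  B×12 = 132 → write 4 carry 8
  3×12+8 = 44 → write C carry 2
  D×12+2 = 158 → write E carry 9
  7×12+9 = 93 → write D carry 5
  0×12+5 = 5 → write 5
  5×12 = 60 → write C carry 3
  9×12+3 = 111 → write F carry 6
  remaining carry: 6

0x6FC5DEC4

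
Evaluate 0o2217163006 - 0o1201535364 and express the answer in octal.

Subtract column by column in base 8:
  6-4 → 2
  0-6 → 2 (borrow)
  0-3-1 → 4 (borrow)
  3-5-1 → 5 (borrow)
  6-3-1 → 2
  1-5 → 4 (borrow)
  7-1-1 → 5
  1-0 → 1
  2-2 → 0
  2-1 → 1

0o1015425422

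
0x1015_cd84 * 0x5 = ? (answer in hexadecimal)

Multiply each base-16 digit by 5, carrying:
  4×5 = 20 → write 4 carry 1
  8×5+1 = 41 → write 9 carry 2
  d×5+2 = 67 → write 3 carry 4
  c×5+4 = 64 → write 0 carry 4
  5×5+4 = 29 → write d carry 1
  1×5+1 = 6 → write 6
  0×5 = 0 → write 0
  1×5 = 5 → write 5

0x506d0394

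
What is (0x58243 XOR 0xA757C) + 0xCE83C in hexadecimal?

First 0x58243 XOR 0xA757C = 0xFF73F.
Add column by column in base 16, right to left:
  F+C = B carry 1
  3+3+1 = 7
  7+8 = F
  F+E = D carry 1
  F+C+1 = C carry 1
  final carry 1

0x1CDF7B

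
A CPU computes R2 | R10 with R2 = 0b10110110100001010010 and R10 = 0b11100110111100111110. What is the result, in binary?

OR bit by bit (1 where either bit is 1):
  10110110100001010010
| 11100110111100111110
= 11110110111101111110

0b11110110111101111110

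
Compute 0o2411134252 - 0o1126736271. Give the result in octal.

0o1262175761

Subtract column by column in base 8:
  2-1 → 1
  5-7 → 6 (borrow)
  2-2-1 → 7 (borrow)
  4-6-1 → 5 (borrow)
  3-3-1 → 7 (borrow)
  1-7-1 → 1 (borrow)
  1-6-1 → 2 (borrow)
  1-2-1 → 6 (borrow)
  4-1-1 → 2
  2-1 → 1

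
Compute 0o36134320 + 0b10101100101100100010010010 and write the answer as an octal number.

0o312700542

0b10101100101100100010010010 = 0o254544222 in octal.
Add column by column in base 8, right to left:
  0+2 = 2
  2+2 = 4
  3+2 = 5
  4+4 = 0 carry 1
  3+4+1 = 0 carry 1
  1+5+1 = 7
  6+4 = 2 carry 1
  3+5+1 = 1 carry 1
  0+2+1 = 3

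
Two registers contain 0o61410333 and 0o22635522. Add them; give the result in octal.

0o104246055

Add column by column in base 8, right to left:
  3+2 = 5
  3+2 = 5
  3+5 = 0 carry 1
  0+5+1 = 6
  1+3 = 4
  4+6 = 2 carry 1
  1+2+1 = 4
  6+2 = 0 carry 1
  final carry 1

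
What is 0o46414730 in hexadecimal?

0x9A19D8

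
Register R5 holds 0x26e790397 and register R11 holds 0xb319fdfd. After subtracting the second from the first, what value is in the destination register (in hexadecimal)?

0x1bb5f059a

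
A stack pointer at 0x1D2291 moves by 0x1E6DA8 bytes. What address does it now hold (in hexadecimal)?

Add column by column in base 16, right to left:
  1+8 = 9
  9+A = 3 carry 1
  2+D+1 = 0 carry 1
  2+6+1 = 9
  D+E = B carry 1
  1+1+1 = 3

0x3B9039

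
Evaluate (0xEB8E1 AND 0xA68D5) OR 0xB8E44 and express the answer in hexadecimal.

0xEB8E1 AND 0xA68D5 = 0xA28C1.
Then OR with 0xB8E44.

0xBAEC5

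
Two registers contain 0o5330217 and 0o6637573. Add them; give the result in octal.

0o14170012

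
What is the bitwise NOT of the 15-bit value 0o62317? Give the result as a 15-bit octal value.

Each oct digit d becomes 7−d:
  6→1, 2→5, 3→4, 1→6, 7→0

0o15460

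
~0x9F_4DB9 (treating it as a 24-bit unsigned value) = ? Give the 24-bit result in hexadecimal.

0x60B246

Each hex digit d becomes F−d:
  9→6, F→0, 4→B, D→2, B→4, 9→6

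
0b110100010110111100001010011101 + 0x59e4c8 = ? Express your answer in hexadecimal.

0x34b5a765

0b110100010110111100001010011101 = 0x345bc29d in hexadecimal.
Add column by column in base 16, right to left:
  d+8 = 5 carry 1
  9+c+1 = 6 carry 1
  2+4+1 = 7
  c+e = a carry 1
  b+9+1 = 5 carry 1
  5+5+1 = b
  4+0 = 4
  3+0 = 3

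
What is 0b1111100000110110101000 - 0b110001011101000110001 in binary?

0b1001010101001101110111

Subtract column by column in base 2:
  0-1 → 1 (borrow)
  0-0-1 → 1 (borrow)
  0-0-1 → 1 (borrow)
  1-0-1 → 0
  0-1 → 1 (borrow)
  1-1-1 → 1 (borrow)
  0-0-1 → 1 (borrow)
  1-0-1 → 0
  1-0 → 1
  0-1 → 1 (borrow)
  1-0-1 → 0
  1-1 → 0
  0-1 → 1 (borrow)
  0-1-1 → 0 (borrow)
  0-0-1 → 1 (borrow)
  0-1-1 → 0 (borrow)
  0-0-1 → 1 (borrow)
  1-0-1 → 0
  1-0 → 1
  1-1 → 0
  1-1 → 0
  1-0 → 1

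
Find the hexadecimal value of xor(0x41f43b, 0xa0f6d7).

0xe102ec

XOR each hex digit independently (no carries):
  4^a=e, 1^0=1, f^f=0, 4^6=2, 3^d=e, b^7=c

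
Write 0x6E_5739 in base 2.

0b11011100101011100111001

Expand each hex digit to 4 bits: 6=0110 E=1110 5=0101 7=0111 3=0011 9=1001.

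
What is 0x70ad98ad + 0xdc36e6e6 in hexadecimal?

0x14ce47f93

Add column by column in base 16, right to left:
  d+6 = 3 carry 1
  a+e+1 = 9 carry 1
  8+6+1 = f
  9+e = 7 carry 1
  d+6+1 = 4 carry 1
  a+3+1 = e
  0+c = c
  7+d = 4 carry 1
  final carry 1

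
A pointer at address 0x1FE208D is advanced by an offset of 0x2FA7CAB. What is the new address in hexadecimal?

Add column by column in base 16, right to left:
  D+B = 8 carry 1
  8+A+1 = 3 carry 1
  0+C+1 = D
  2+7 = 9
  E+A = 8 carry 1
  F+F+1 = F carry 1
  1+2+1 = 4

0x4F89D38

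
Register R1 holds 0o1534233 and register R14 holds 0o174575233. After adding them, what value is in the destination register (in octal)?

0o176331466

Add column by column in base 8, right to left:
  3+3 = 6
  3+3 = 6
  2+2 = 4
  4+5 = 1 carry 1
  3+7+1 = 3 carry 1
  5+5+1 = 3 carry 1
  1+4+1 = 6
  0+7 = 7
  0+1 = 1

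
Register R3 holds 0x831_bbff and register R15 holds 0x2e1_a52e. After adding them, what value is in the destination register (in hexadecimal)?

Add column by column in base 16, right to left:
  f+e = d carry 1
  f+2+1 = 2 carry 1
  b+5+1 = 1 carry 1
  b+a+1 = 6 carry 1
  1+1+1 = 3
  3+e = 1 carry 1
  8+2+1 = b

0xb13612d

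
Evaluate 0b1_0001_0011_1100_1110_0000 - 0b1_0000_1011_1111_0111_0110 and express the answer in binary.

0b111110101101010

Subtract column by column in base 2:
  0-0 → 0
  0-1 → 1 (borrow)
  0-1-1 → 0 (borrow)
  0-0-1 → 1 (borrow)
  0-1-1 → 0 (borrow)
  1-1-1 → 1 (borrow)
  1-1-1 → 1 (borrow)
  1-0-1 → 0
  0-1 → 1 (borrow)
  0-1-1 → 0 (borrow)
  1-1-1 → 1 (borrow)
  1-1-1 → 1 (borrow)
  1-1-1 → 1 (borrow)
  1-1-1 → 1 (borrow)
  0-0-1 → 1 (borrow)
  0-1-1 → 0 (borrow)
  1-0-1 → 0
  0-0 → 0
  0-0 → 0
  0-0 → 0
  1-1 → 0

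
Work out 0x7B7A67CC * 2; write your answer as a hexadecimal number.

0xF6F4CF98

Multiply each base-16 digit by 2, carrying:
  C×2 = 24 → write 8 carry 1
  C×2+1 = 25 → write 9 carry 1
  7×2+1 = 15 → write F
  6×2 = 12 → write C
  A×2 = 20 → write 4 carry 1
  7×2+1 = 15 → write F
  B×2 = 22 → write 6 carry 1
  7×2+1 = 15 → write F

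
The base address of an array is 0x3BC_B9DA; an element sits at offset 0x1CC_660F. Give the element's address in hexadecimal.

0x5891FE9

Add column by column in base 16, right to left:
  A+F = 9 carry 1
  D+0+1 = E
  9+6 = F
  B+6 = 1 carry 1
  C+C+1 = 9 carry 1
  B+C+1 = 8 carry 1
  3+1+1 = 5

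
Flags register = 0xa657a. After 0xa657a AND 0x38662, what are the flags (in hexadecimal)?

AND each hex digit independently (no carries):
  a&3=2, 6&8=0, 5&6=4, 7&6=6, a&2=2

0x20462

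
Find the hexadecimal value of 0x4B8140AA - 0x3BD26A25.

Subtract column by column in base 16:
  A-5 → 5
  A-2 → 8
  0-A → 6 (borrow)
  4-6-1 → D (borrow)
  1-2-1 → E (borrow)
  8-D-1 → A (borrow)
  B-B-1 → F (borrow)
  4-3-1 → 0

0xFAED685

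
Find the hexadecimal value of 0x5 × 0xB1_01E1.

Multiply each base-16 digit by 5, carrying:
  1×5 = 5 → write 5
  E×5 = 70 → write 6 carry 4
  1×5+4 = 9 → write 9
  0×5 = 0 → write 0
  1×5 = 5 → write 5
  B×5 = 55 → write 7 carry 3
  remaining carry: 3

0x3750965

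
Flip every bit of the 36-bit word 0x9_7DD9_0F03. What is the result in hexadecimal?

0x68226F0FC

Each hex digit d becomes F−d:
  9→6, 7→8, D→2, D→2, 9→6, 0→F, F→0, 0→F, 3→C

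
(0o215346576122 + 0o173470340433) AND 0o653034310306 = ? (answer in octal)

Add column by column in base 8, right to left:
  2+3 = 5
  2+3 = 5
  1+4 = 5
  6+0 = 6
  7+4 = 3 carry 1
  5+3+1 = 1 carry 1
  6+0+1 = 7
  4+7 = 3 carry 1
  3+4+1 = 0 carry 1
  5+3+1 = 1 carry 1
  1+7+1 = 1 carry 1
  2+1+1 = 4
Sum = 0o411037136555; now AND with 0o653034310306:
  4&6=4, 1&5=1, 1&3=1, 0&0=0, 3&3=3, 7&4=4, 1&3=1, 3&1=1, 6&0=0, 5&3=1, 5&0=0, 5&6=4

0o411034110104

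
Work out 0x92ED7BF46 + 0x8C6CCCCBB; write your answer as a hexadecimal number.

Add column by column in base 16, right to left:
  6+B = 1 carry 1
  4+B+1 = 0 carry 1
  F+C+1 = C carry 1
  B+C+1 = 8 carry 1
  7+C+1 = 4 carry 1
  D+C+1 = A carry 1
  E+6+1 = 5 carry 1
  2+C+1 = F
  9+8 = 1 carry 1
  final carry 1

0x11F5A48C01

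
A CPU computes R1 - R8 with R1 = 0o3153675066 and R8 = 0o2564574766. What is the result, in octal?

Subtract column by column in base 8:
  6-6 → 0
  6-6 → 0
  0-7 → 1 (borrow)
  5-4-1 → 0
  7-7 → 0
  6-5 → 1
  3-4 → 7 (borrow)
  5-6-1 → 6 (borrow)
  1-5-1 → 3 (borrow)
  3-2-1 → 0

0o367100100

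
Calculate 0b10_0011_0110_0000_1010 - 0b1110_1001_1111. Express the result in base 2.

0b100010011101101011

Subtract column by column in base 2:
  0-1 → 1 (borrow)
  1-1-1 → 1 (borrow)
  0-1-1 → 0 (borrow)
  1-1-1 → 1 (borrow)
  0-1-1 → 0 (borrow)
  0-0-1 → 1 (borrow)
  0-0-1 → 1 (borrow)
  0-1-1 → 0 (borrow)
  0-0-1 → 1 (borrow)
  1-1-1 → 1 (borrow)
  1-1-1 → 1 (borrow)
  0-1-1 → 0 (borrow)
  1-0-1 → 0
  1-0 → 1
  0-0 → 0
  0-0 → 0
  0-0 → 0
  1-0 → 1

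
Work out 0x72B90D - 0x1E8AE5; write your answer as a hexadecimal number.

Subtract column by column in base 16:
  D-5 → 8
  0-E → 2 (borrow)
  9-A-1 → E (borrow)
  B-8-1 → 2
  2-E → 4 (borrow)
  7-1-1 → 5

0x542E28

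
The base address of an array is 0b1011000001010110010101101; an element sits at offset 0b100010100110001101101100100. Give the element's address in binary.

0b101101100111100100000010001

Add column by column in base 2, right to left:
  1+0 = 1
  0+0 = 0
  1+1 = 0 carry 1
  1+0+1 = 0 carry 1
  0+0+1 = 1
  1+1 = 0 carry 1
  0+1+1 = 0 carry 1
  1+0+1 = 0 carry 1
  0+1+1 = 0 carry 1
  0+1+1 = 0 carry 1
  1+0+1 = 0 carry 1
  1+1+1 = 1 carry 1
  0+1+1 = 0 carry 1
  1+0+1 = 0 carry 1
  0+0+1 = 1
  1+0 = 1
  0+1 = 1
  0+1 = 1
  0+0 = 0
  0+0 = 0
  0+1 = 1
  1+0 = 1
  1+1 = 0 carry 1
  0+0+1 = 1
  1+0 = 1
  0+0 = 0
  0+1 = 1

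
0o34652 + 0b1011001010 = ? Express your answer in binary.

0b11110001110100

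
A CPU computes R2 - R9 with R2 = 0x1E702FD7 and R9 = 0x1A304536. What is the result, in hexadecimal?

0x43FEAA1

Subtract column by column in base 16:
  7-6 → 1
  D-3 → A
  F-5 → A
  2-4 → E (borrow)
  0-0-1 → F (borrow)
  7-3-1 → 3
  E-A → 4
  1-1 → 0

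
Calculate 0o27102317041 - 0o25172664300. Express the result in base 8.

0o1707432541

Subtract column by column in base 8:
  1-0 → 1
  4-0 → 4
  0-3 → 5 (borrow)
  7-4-1 → 2
  1-6 → 3 (borrow)
  3-6-1 → 4 (borrow)
  2-2-1 → 7 (borrow)
  0-7-1 → 0 (borrow)
  1-1-1 → 7 (borrow)
  7-5-1 → 1
  2-2 → 0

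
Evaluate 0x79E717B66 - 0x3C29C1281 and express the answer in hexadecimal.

Subtract column by column in base 16:
  6-1 → 5
  6-8 → E (borrow)
  B-2-1 → 8
  7-1 → 6
  1-C → 5 (borrow)
  7-9-1 → D (borrow)
  E-2-1 → B
  9-C → D (borrow)
  7-3-1 → 3

0x3DBD568E5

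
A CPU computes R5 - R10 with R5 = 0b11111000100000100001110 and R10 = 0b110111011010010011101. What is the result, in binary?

Subtract column by column in base 2:
  0-1 → 1 (borrow)
  1-0-1 → 0
  1-1 → 0
  1-1 → 0
  0-1 → 1 (borrow)
  0-0-1 → 1 (borrow)
  0-0-1 → 1 (borrow)
  0-1-1 → 0 (borrow)
  1-0-1 → 0
  0-0 → 0
  0-1 → 1 (borrow)
  0-0-1 → 1 (borrow)
  0-1-1 → 0 (borrow)
  0-1-1 → 0 (borrow)
  1-0-1 → 0
  0-1 → 1 (borrow)
  0-1-1 → 0 (borrow)
  0-1-1 → 0 (borrow)
  1-0-1 → 0
  1-1 → 0
  1-1 → 0
  1-0 → 1
  1-0 → 1

0b11000001000110001110001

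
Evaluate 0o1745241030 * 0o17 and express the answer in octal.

Multiply each base-8 digit by 15, carrying:
  0×15 = 0 → write 0
  3×15 = 45 → write 5 carry 5
  0×15+5 = 5 → write 5
  1×15 = 15 → write 7 carry 1
  4×15+1 = 61 → write 5 carry 7
  2×15+7 = 37 → write 5 carry 4
  5×15+4 = 79 → write 7 carry 9
  4×15+9 = 69 → write 5 carry 8
  7×15+8 = 113 → write 1 carry 14
  1×15+14 = 29 → write 5 carry 3
  remaining carry: 3

0o35157557550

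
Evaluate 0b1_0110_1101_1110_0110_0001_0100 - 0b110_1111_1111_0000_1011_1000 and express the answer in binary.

0b111111011111010101011100

Subtract column by column in base 2:
  0-0 → 0
  0-0 → 0
  1-0 → 1
  0-1 → 1 (borrow)
  1-1-1 → 1 (borrow)
  0-1-1 → 0 (borrow)
  0-0-1 → 1 (borrow)
  0-1-1 → 0 (borrow)
  0-0-1 → 1 (borrow)
  1-0-1 → 0
  1-0 → 1
  0-0 → 0
  0-1 → 1 (borrow)
  1-1-1 → 1 (borrow)
  1-1-1 → 1 (borrow)
  1-1-1 → 1 (borrow)
  1-1-1 → 1 (borrow)
  0-1-1 → 0 (borrow)
  1-1-1 → 1 (borrow)
  1-1-1 → 1 (borrow)
  0-0-1 → 1 (borrow)
  1-1-1 → 1 (borrow)
  1-1-1 → 1 (borrow)
  0-0-1 → 1 (borrow)
  1-0-1 → 0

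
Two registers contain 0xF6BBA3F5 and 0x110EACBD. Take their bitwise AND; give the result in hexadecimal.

0x100AA0B5

AND each hex digit independently (no carries):
  F&1=1, 6&1=0, B&0=0, B&E=A, A&A=A, 3&C=0, F&B=B, 5&D=5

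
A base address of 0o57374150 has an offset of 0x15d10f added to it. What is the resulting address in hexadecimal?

0xd3c977

0o57374150 = 0xbdf868 in hexadecimal.
Add column by column in base 16, right to left:
  8+f = 7 carry 1
  6+0+1 = 7
  8+1 = 9
  f+d = c carry 1
  d+5+1 = 3 carry 1
  b+1+1 = d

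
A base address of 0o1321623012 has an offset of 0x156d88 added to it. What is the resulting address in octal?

0x156d88 = 0o5266610 in octal.
Add column by column in base 8, right to left:
  2+0 = 2
  1+1 = 2
  0+6 = 6
  3+6 = 1 carry 1
  2+6+1 = 1 carry 1
  6+2+1 = 1 carry 1
  1+5+1 = 7
  2+0 = 2
  3+0 = 3
  1+0 = 1

0o1327111622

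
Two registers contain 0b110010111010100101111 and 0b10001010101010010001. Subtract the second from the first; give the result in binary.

Subtract column by column in base 2:
  1-1 → 0
  1-0 → 1
  1-0 → 1
  1-0 → 1
  0-1 → 1 (borrow)
  1-0-1 → 0
  0-0 → 0
  0-1 → 1 (borrow)
  1-0-1 → 0
  0-1 → 1 (borrow)
  1-0-1 → 0
  0-1 → 1 (borrow)
  1-0-1 → 0
  1-1 → 0
  1-0 → 1
  0-1 → 1 (borrow)
  1-0-1 → 0
  0-0 → 0
  0-0 → 0
  1-1 → 0
  1-0 → 1

0b100001100101010011110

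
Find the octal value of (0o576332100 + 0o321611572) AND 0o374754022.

Add column by column in base 8, right to left:
  0+2 = 2
  0+7 = 7
  1+5 = 6
  2+1 = 3
  3+1 = 4
  3+6 = 1 carry 1
  6+1+1 = 0 carry 1
  7+2+1 = 2 carry 1
  5+3+1 = 1 carry 1
  final carry 1
Sum = 0o1120143672; now AND with 0o374754022:
  1&0=0, 1&3=1, 2&7=2, 0&4=0, 1&7=1, 4&5=4, 3&4=0, 6&0=0, 7&2=2, 2&2=2

0o120140022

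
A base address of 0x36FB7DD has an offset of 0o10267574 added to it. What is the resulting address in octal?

0x36FB7DD = 0o333733735 in octal.
Add column by column in base 8, right to left:
  5+4 = 1 carry 1
  3+7+1 = 3 carry 1
  7+5+1 = 5 carry 1
  3+7+1 = 3 carry 1
  3+6+1 = 2 carry 1
  7+2+1 = 2 carry 1
  3+0+1 = 4
  3+1 = 4
  3+0 = 3

0o344223531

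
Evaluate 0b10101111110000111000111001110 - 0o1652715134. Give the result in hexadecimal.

0b10101111110000111000111001110 = 0x15F871CE in hexadecimal.
0o1652715134 = 0xEAB9A5C in hexadecimal.
Subtract column by column in base 16:
  E-C → 2
  C-5 → 7
  1-A → 7 (borrow)
  7-9-1 → D (borrow)
  8-B-1 → C (borrow)
  F-A-1 → 4
  5-E → 7 (borrow)
  1-0-1 → 0

0x74CD772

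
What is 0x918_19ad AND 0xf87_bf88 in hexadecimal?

0x9001988

AND each hex digit independently (no carries):
  9&f=9, 1&8=0, 8&7=0, 1&b=1, 9&f=9, a&8=8, d&8=8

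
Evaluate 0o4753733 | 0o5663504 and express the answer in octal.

OR each oct digit independently (no carries):
  4|5=5, 7|6=7, 5|6=7, 3|3=3, 7|5=7, 3|0=3, 3|4=7

0o5773737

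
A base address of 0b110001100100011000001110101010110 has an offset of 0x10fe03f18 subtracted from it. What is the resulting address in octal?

0o17452757076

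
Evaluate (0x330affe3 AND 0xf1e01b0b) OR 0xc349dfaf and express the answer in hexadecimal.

0x330affe3 AND 0xf1e01b0b = 0x31001b03.
Then OR with 0xc349dfaf.

0xf349dfaf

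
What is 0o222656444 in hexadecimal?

Each octal digit is 3 bits: 2=010 2=010 2=010 6=110 5=101 6=110 4=100 4=100 4=100.
Group the bits into nibbles: 0010 0100 1011 0101 1101 0010 0100 → 24B5D24.

0x24B5D24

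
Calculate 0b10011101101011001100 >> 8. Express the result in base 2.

0b100111011010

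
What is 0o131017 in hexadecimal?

0xB20F

Each octal digit is 3 bits: 1=001 3=011 1=001 0=000 1=001 7=111.
Group the bits into nibbles: 1011 0010 0000 1111 → B20F.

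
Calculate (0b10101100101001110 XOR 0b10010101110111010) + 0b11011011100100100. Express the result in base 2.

0b100010101000011000

First 0b10101100101001110 XOR 0b10010101110111010 = 0b00111001011110100.
Add column by column in base 2, right to left:
  0+0 = 0
  0+0 = 0
  1+1 = 0 carry 1
  0+0+1 = 1
  1+0 = 1
  1+1 = 0 carry 1
  1+0+1 = 0 carry 1
  1+0+1 = 0 carry 1
  0+1+1 = 0 carry 1
  1+1+1 = 1 carry 1
  0+1+1 = 0 carry 1
  0+0+1 = 1
  1+1 = 0 carry 1
  1+1+1 = 1 carry 1
  1+0+1 = 0 carry 1
  0+1+1 = 0 carry 1
  0+1+1 = 0 carry 1
  final carry 1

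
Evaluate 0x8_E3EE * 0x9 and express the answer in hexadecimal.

0x50035E

Multiply each base-16 digit by 9, carrying:
  E×9 = 126 → write E carry 7
  E×9+7 = 133 → write 5 carry 8
  3×9+8 = 35 → write 3 carry 2
  E×9+2 = 128 → write 0 carry 8
  8×9+8 = 80 → write 0 carry 5
  remaining carry: 5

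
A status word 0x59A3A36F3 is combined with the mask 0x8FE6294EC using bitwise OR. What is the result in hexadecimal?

0xDFE7AB6FF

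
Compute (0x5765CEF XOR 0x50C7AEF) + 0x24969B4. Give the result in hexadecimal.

0x2C38FB4

First 0x5765CEF XOR 0x50C7AEF = 0x07A2600.
Add column by column in base 16, right to left:
  0+4 = 4
  0+B = B
  6+9 = F
  2+6 = 8
  A+9 = 3 carry 1
  7+4+1 = C
  0+2 = 2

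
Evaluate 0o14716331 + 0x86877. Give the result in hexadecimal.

0x3c0550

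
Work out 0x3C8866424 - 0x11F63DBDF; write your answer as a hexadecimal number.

0x2A9228845

Subtract column by column in base 16:
  4-F → 5 (borrow)
  2-D-1 → 4 (borrow)
  4-B-1 → 8 (borrow)
  6-D-1 → 8 (borrow)
  6-3-1 → 2
  8-6 → 2
  8-F → 9 (borrow)
  C-1-1 → A
  3-1 → 2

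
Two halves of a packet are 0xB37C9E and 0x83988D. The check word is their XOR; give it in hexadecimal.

XOR each hex digit independently (no carries):
  B^8=3, 3^3=0, 7^9=E, C^8=4, 9^8=1, E^D=3

0x30E413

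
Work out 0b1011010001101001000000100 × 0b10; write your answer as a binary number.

Multiply each base-2 digit by 2, carrying:
  0×2 = 0 → write 0
  0×2 = 0 → write 0
  1×2 = 2 → write 0 carry 1
  0×2+1 = 1 → write 1
  0×2 = 0 → write 0
  0×2 = 0 → write 0
  0×2 = 0 → write 0
  0×2 = 0 → write 0
  0×2 = 0 → write 0
  1×2 = 2 → write 0 carry 1
  0×2+1 = 1 → write 1
  0×2 = 0 → write 0
  1×2 = 2 → write 0 carry 1
  0×2+1 = 1 → write 1
  1×2 = 2 → write 0 carry 1
  1×2+1 = 3 → write 1 carry 1
  0×2+1 = 1 → write 1
  0×2 = 0 → write 0
  0×2 = 0 → write 0
  1×2 = 2 → write 0 carry 1
  0×2+1 = 1 → write 1
  1×2 = 2 → write 0 carry 1
  1×2+1 = 3 → write 1 carry 1
  0×2+1 = 1 → write 1
  1×2 = 2 → write 0 carry 1
  remaining carry: 1

0b10110100011010010000001000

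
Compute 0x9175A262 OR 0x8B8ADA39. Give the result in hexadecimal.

0x9BFFFA7B

OR each hex digit independently (no carries):
  9|8=9, 1|B=B, 7|8=F, 5|A=F, A|D=F, 2|A=A, 6|3=7, 2|9=B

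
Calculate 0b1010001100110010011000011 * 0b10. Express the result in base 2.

0b10100011001100100110000110

Multiply each base-2 digit by 2, carrying:
  1×2 = 2 → write 0 carry 1
  1×2+1 = 3 → write 1 carry 1
  0×2+1 = 1 → write 1
  0×2 = 0 → write 0
  0×2 = 0 → write 0
  0×2 = 0 → write 0
  1×2 = 2 → write 0 carry 1
  1×2+1 = 3 → write 1 carry 1
  0×2+1 = 1 → write 1
  0×2 = 0 → write 0
  1×2 = 2 → write 0 carry 1
  0×2+1 = 1 → write 1
  0×2 = 0 → write 0
  1×2 = 2 → write 0 carry 1
  1×2+1 = 3 → write 1 carry 1
  0×2+1 = 1 → write 1
  0×2 = 0 → write 0
  1×2 = 2 → write 0 carry 1
  1×2+1 = 3 → write 1 carry 1
  0×2+1 = 1 → write 1
  0×2 = 0 → write 0
  0×2 = 0 → write 0
  1×2 = 2 → write 0 carry 1
  0×2+1 = 1 → write 1
  1×2 = 2 → write 0 carry 1
  remaining carry: 1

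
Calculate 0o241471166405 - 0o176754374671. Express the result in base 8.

0o42514571514

Subtract column by column in base 8:
  5-1 → 4
  0-7 → 1 (borrow)
  4-6-1 → 5 (borrow)
  6-4-1 → 1
  6-7 → 7 (borrow)
  1-3-1 → 5 (borrow)
  1-4-1 → 4 (borrow)
  7-5-1 → 1
  4-7 → 5 (borrow)
  1-6-1 → 2 (borrow)
  4-7-1 → 4 (borrow)
  2-1-1 → 0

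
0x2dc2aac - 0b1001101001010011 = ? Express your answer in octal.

0o266710131

0x2dc2aac = 0o267025254 in octal.
0b1001101001010011 = 0o115123 in octal.
Subtract column by column in base 8:
  4-3 → 1
  5-2 → 3
  2-1 → 1
  5-5 → 0
  2-1 → 1
  0-1 → 7 (borrow)
  7-0-1 → 6
  6-0 → 6
  2-0 → 2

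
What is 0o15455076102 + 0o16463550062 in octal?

0o34140646164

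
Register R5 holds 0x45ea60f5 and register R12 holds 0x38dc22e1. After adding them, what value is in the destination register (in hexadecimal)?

0x7ec683d6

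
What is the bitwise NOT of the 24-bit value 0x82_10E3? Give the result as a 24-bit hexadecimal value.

0x7DEF1C

Each hex digit d becomes F−d:
  8→7, 2→D, 1→E, 0→F, E→1, 3→C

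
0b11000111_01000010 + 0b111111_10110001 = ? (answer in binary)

Add column by column in base 2, right to left:
  0+1 = 1
  1+0 = 1
  0+0 = 0
  0+0 = 0
  0+1 = 1
  0+1 = 1
  1+0 = 1
  0+1 = 1
  1+1 = 0 carry 1
  1+1+1 = 1 carry 1
  1+1+1 = 1 carry 1
  0+1+1 = 0 carry 1
  0+1+1 = 0 carry 1
  0+1+1 = 0 carry 1
  1+0+1 = 0 carry 1
  1+0+1 = 0 carry 1
  final carry 1

0b10000011011110011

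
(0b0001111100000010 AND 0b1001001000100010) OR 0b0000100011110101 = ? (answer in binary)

0b1101011110111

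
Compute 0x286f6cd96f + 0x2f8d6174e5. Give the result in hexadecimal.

0x57fcce4e54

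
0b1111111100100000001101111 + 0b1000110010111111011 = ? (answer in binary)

0b10000000101010011001101010

Add column by column in base 2, right to left:
  1+1 = 0 carry 1
  1+1+1 = 1 carry 1
  1+0+1 = 0 carry 1
  1+1+1 = 1 carry 1
  0+1+1 = 0 carry 1
  1+1+1 = 1 carry 1
  1+1+1 = 1 carry 1
  0+1+1 = 0 carry 1
  0+1+1 = 0 carry 1
  0+0+1 = 1
  0+1 = 1
  0+0 = 0
  0+0 = 0
  0+1 = 1
  1+1 = 0 carry 1
  0+0+1 = 1
  0+0 = 0
  1+0 = 1
  1+1 = 0 carry 1
  1+0+1 = 0 carry 1
  1+0+1 = 0 carry 1
  1+0+1 = 0 carry 1
  1+0+1 = 0 carry 1
  1+0+1 = 0 carry 1
  1+0+1 = 0 carry 1
  final carry 1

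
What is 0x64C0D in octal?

0o1446015

Expand each hex digit to 4 bits: 6=0110 4=0100 C=1100 0=0000 D=1101.
Group the bits in threes: 001 100 100 110 000 001 101 → 1446015.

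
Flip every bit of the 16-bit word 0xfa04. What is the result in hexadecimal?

0x05fb

Each hex digit d becomes f−d:
  f→0, a→5, 0→f, 4→b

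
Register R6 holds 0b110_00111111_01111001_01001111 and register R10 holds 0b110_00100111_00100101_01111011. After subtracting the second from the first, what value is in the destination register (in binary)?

Subtract column by column in base 2:
  1-1 → 0
  1-1 → 0
  1-0 → 1
  1-1 → 0
  0-1 → 1 (borrow)
  0-1-1 → 0 (borrow)
  1-1-1 → 1 (borrow)
  0-0-1 → 1 (borrow)
  1-1-1 → 1 (borrow)
  0-0-1 → 1 (borrow)
  0-1-1 → 0 (borrow)
  1-0-1 → 0
  1-0 → 1
  1-1 → 0
  1-0 → 1
  0-0 → 0
  1-1 → 0
  1-1 → 0
  1-1 → 0
  1-0 → 1
  1-0 → 1
  1-1 → 0
  0-0 → 0
  0-0 → 0
  0-0 → 0
  1-1 → 0
  1-1 → 0

0b110000101001111010100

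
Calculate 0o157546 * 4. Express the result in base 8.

0o676630

Multiply each base-8 digit by 4, carrying:
  6×4 = 24 → write 0 carry 3
  4×4+3 = 19 → write 3 carry 2
  5×4+2 = 22 → write 6 carry 2
  7×4+2 = 30 → write 6 carry 3
  5×4+3 = 23 → write 7 carry 2
  1×4+2 = 6 → write 6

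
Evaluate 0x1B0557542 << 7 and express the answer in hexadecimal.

0xD82ABAA100

7 bits is not a whole number of base-16 digits; in binary: 110110000010101010111010101000010 << 7 = 1101100000101010101110101010000100000000.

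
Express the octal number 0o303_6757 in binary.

Each octal digit is 3 bits: 3=011 0=000 3=011 6=110 7=111 5=101 7=111.

0b11000011110111101111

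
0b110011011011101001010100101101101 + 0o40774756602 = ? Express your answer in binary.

0o40774756602 = 0b100000111111100111101110110000010 in binary.
Add column by column in base 2, right to left:
  1+0 = 1
  0+1 = 1
  1+0 = 1
  1+0 = 1
  0+0 = 0
  1+0 = 1
  1+0 = 1
  0+1 = 1
  1+1 = 0 carry 1
  0+0+1 = 1
  0+1 = 1
  1+1 = 0 carry 1
  0+1+1 = 0 carry 1
  1+0+1 = 0 carry 1
  0+1+1 = 0 carry 1
  1+1+1 = 1 carry 1
  0+1+1 = 0 carry 1
  0+1+1 = 0 carry 1
  1+0+1 = 0 carry 1
  0+0+1 = 1
  1+1 = 0 carry 1
  1+1+1 = 1 carry 1
  1+1+1 = 1 carry 1
  0+1+1 = 0 carry 1
  1+1+1 = 1 carry 1
  1+1+1 = 1 carry 1
  0+1+1 = 0 carry 1
  1+0+1 = 0 carry 1
  1+0+1 = 0 carry 1
  0+0+1 = 1
  0+0 = 0
  1+0 = 1
  1+1 = 0 carry 1
  final carry 1

0b1010100011011010001000011011101111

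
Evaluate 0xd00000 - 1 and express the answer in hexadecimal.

0xcfffff

The trailing 5 digits are 0, so subtracting 1 borrows through: they become F and the next digit up decrements.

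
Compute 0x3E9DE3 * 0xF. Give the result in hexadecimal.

Multiply each base-16 digit by 15, carrying:
  3×15 = 45 → write D carry 2
  E×15+2 = 212 → write 4 carry 13
  D×15+13 = 208 → write 0 carry 13
  9×15+13 = 148 → write 4 carry 9
  E×15+9 = 219 → write B carry 13
  3×15+13 = 58 → write A carry 3
  remaining carry: 3

0x3AB404D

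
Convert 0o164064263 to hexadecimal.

Each octal digit is 3 bits: 1=001 6=110 4=100 0=000 6=110 4=100 2=010 6=110 3=011.
Group the bits into nibbles: 0001 1101 0000 0110 1000 1011 0011 → 1d068b3.

0x1d068b3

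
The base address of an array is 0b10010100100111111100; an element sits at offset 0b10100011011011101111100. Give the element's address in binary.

Add column by column in base 2, right to left:
  0+0 = 0
  0+0 = 0
  1+1 = 0 carry 1
  1+1+1 = 1 carry 1
  1+1+1 = 1 carry 1
  1+1+1 = 1 carry 1
  1+1+1 = 1 carry 1
  1+0+1 = 0 carry 1
  1+1+1 = 1 carry 1
  0+1+1 = 0 carry 1
  0+1+1 = 0 carry 1
  1+0+1 = 0 carry 1
  0+1+1 = 0 carry 1
  0+1+1 = 0 carry 1
  1+0+1 = 0 carry 1
  0+1+1 = 0 carry 1
  1+1+1 = 1 carry 1
  0+0+1 = 1
  0+0 = 0
  1+0 = 1
  0+1 = 1
  0+0 = 0
  0+1 = 1

0b10110110000000101111000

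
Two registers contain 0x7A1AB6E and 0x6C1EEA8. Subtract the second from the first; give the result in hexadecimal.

Subtract column by column in base 16:
  E-8 → 6
  6-A → C (borrow)
  B-E-1 → C (borrow)
  A-E-1 → B (borrow)
  1-1-1 → F (borrow)
  A-C-1 → D (borrow)
  7-6-1 → 0

0xDFBCC6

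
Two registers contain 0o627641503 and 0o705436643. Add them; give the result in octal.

Add column by column in base 8, right to left:
  3+3 = 6
  0+4 = 4
  5+6 = 3 carry 1
  1+6+1 = 0 carry 1
  4+3+1 = 0 carry 1
  6+4+1 = 3 carry 1
  7+5+1 = 5 carry 1
  2+0+1 = 3
  6+7 = 5 carry 1
  final carry 1

0o1535300346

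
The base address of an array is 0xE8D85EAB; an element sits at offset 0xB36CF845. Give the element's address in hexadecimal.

0x19C4556F0

Add column by column in base 16, right to left:
  B+5 = 0 carry 1
  A+4+1 = F
  E+8 = 6 carry 1
  5+F+1 = 5 carry 1
  8+C+1 = 5 carry 1
  D+6+1 = 4 carry 1
  8+3+1 = C
  E+B = 9 carry 1
  final carry 1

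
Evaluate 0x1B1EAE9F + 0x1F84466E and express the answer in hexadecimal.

0x3AA2F50D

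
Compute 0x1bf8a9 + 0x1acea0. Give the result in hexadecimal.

Add column by column in base 16, right to left:
  9+0 = 9
  a+a = 4 carry 1
  8+e+1 = 7 carry 1
  f+c+1 = c carry 1
  b+a+1 = 6 carry 1
  1+1+1 = 3

0x36c749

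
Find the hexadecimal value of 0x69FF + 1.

0x6A00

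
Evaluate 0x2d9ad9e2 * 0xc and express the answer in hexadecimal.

0x223423698

Multiply each base-16 digit by 12, carrying:
  2×12 = 24 → write 8 carry 1
  e×12+1 = 169 → write 9 carry 10
  9×12+10 = 118 → write 6 carry 7
  d×12+7 = 163 → write 3 carry 10
  a×12+10 = 130 → write 2 carry 8
  9×12+8 = 116 → write 4 carry 7
  d×12+7 = 163 → write 3 carry 10
  2×12+10 = 34 → write 2 carry 2
  remaining carry: 2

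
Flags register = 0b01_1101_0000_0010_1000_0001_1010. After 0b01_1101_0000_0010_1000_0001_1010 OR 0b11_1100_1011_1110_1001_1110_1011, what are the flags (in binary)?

0b11110110111110100111111011

OR bit by bit (1 where either bit is 1):
  01110100000010100000011010
| 11110010111110100111101011
= 11110110111110100111111011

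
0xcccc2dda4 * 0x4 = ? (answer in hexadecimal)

Multiply each base-16 digit by 4, carrying:
  4×4 = 16 → write 0 carry 1
  a×4+1 = 41 → write 9 carry 2
  d×4+2 = 54 → write 6 carry 3
  d×4+3 = 55 → write 7 carry 3
  2×4+3 = 11 → write b
  c×4 = 48 → write 0 carry 3
  c×4+3 = 51 → write 3 carry 3
  c×4+3 = 51 → write 3 carry 3
  c×4+3 = 51 → write 3 carry 3
  remaining carry: 3

0x33330b7690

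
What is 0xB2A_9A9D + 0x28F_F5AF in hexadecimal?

Add column by column in base 16, right to left:
  D+F = C carry 1
  9+A+1 = 4 carry 1
  A+5+1 = 0 carry 1
  9+F+1 = 9 carry 1
  A+F+1 = A carry 1
  2+8+1 = B
  B+2 = D

0xDBA904C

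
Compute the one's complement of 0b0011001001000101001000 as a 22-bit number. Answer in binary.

Invert each bit: 0011001001000101001000 → 1100110110111010110111.

0b1100110110111010110111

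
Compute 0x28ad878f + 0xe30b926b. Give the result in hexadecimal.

0x10bb919fa

Add column by column in base 16, right to left:
  f+b = a carry 1
  8+6+1 = f
  7+2 = 9
  8+9 = 1 carry 1
  d+b+1 = 9 carry 1
  a+0+1 = b
  8+3 = b
  2+e = 0 carry 1
  final carry 1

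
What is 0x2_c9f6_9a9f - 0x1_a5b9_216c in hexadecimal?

0x1243d7933

Subtract column by column in base 16:
  f-c → 3
  9-6 → 3
  a-1 → 9
  9-2 → 7
  6-9 → d (borrow)
  f-b-1 → 3
  9-5 → 4
  c-a → 2
  2-1 → 1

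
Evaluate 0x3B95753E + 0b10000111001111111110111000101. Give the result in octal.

0x3B95753E = 0o7345272476 in octal.
0b10000111001111111110111000101 = 0o2071776705 in octal.
Add column by column in base 8, right to left:
  6+5 = 3 carry 1
  7+0+1 = 0 carry 1
  4+7+1 = 4 carry 1
  2+6+1 = 1 carry 1
  7+7+1 = 7 carry 1
  2+7+1 = 2 carry 1
  5+1+1 = 7
  4+7 = 3 carry 1
  3+0+1 = 4
  7+2 = 1 carry 1
  final carry 1

0o11437271403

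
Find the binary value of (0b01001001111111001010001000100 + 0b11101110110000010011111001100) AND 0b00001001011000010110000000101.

Add column by column in base 2, right to left:
  0+0 = 0
  0+0 = 0
  1+1 = 0 carry 1
  0+1+1 = 0 carry 1
  0+0+1 = 1
  0+0 = 0
  1+1 = 0 carry 1
  0+1+1 = 0 carry 1
  0+1+1 = 0 carry 1
  0+1+1 = 0 carry 1
  1+1+1 = 1 carry 1
  0+0+1 = 1
  1+0 = 1
  0+1 = 1
  0+0 = 0
  1+0 = 1
  1+0 = 1
  1+0 = 1
  1+0 = 1
  1+1 = 0 carry 1
  1+1+1 = 1 carry 1
  1+0+1 = 0 carry 1
  0+1+1 = 0 carry 1
  0+1+1 = 0 carry 1
  1+1+1 = 1 carry 1
  0+0+1 = 1
  0+1 = 1
  1+1 = 0 carry 1
  0+1+1 = 0 carry 1
  final carry 1
Sum = 0b100111000101111011110000010000; now AND with 0b00001001011000010110000000101:
  100111000101111011110000010000
& 000001001011000010110000000101
= 000001000001000010110000000000

0b1000001000010110000000000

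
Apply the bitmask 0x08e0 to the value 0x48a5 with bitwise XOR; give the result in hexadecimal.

0x4045

XOR each hex digit independently (no carries):
  4^0=4, 8^8=0, a^e=4, 5^0=5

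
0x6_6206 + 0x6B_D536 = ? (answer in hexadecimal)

0x72373C

Add column by column in base 16, right to left:
  6+6 = C
  0+3 = 3
  2+5 = 7
  6+D = 3 carry 1
  6+B+1 = 2 carry 1
  0+6+1 = 7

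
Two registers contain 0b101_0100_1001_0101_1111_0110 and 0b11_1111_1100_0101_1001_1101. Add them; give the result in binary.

Add column by column in base 2, right to left:
  0+1 = 1
  1+0 = 1
  1+1 = 0 carry 1
  0+1+1 = 0 carry 1
  1+1+1 = 1 carry 1
  1+0+1 = 0 carry 1
  1+0+1 = 0 carry 1
  1+1+1 = 1 carry 1
  1+1+1 = 1 carry 1
  0+0+1 = 1
  1+1 = 0 carry 1
  0+0+1 = 1
  1+0 = 1
  0+0 = 0
  0+1 = 1
  1+1 = 0 carry 1
  0+1+1 = 0 carry 1
  0+1+1 = 0 carry 1
  1+1+1 = 1 carry 1
  0+1+1 = 0 carry 1
  1+1+1 = 1 carry 1
  0+1+1 = 0 carry 1
  1+0+1 = 0 carry 1
  final carry 1

0b100101000101101110010011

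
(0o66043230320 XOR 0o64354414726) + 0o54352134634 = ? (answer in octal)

0o56671761242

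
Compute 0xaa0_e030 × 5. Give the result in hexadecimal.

0x352460f0

Multiply each base-16 digit by 5, carrying:
  0×5 = 0 → write 0
  3×5 = 15 → write f
  0×5 = 0 → write 0
  e×5 = 70 → write 6 carry 4
  0×5+4 = 4 → write 4
  a×5 = 50 → write 2 carry 3
  a×5+3 = 53 → write 5 carry 3
  remaining carry: 3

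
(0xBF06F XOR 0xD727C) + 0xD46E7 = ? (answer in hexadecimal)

0x13C8FA

First 0xBF06F XOR 0xD727C = 0x68213.
Add column by column in base 16, right to left:
  3+7 = A
  1+E = F
  2+6 = 8
  8+4 = C
  6+D = 3 carry 1
  final carry 1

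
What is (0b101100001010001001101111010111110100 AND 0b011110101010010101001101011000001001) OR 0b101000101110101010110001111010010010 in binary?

0b101100101110101011111101111010010010

0b101100001010001001101111010111110100 AND 0b011110101010010101001101011000001001 = 0b001100001010000001001101010000000000.
Then OR with 0b101000101110101010110001111010010010.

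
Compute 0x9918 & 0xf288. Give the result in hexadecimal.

AND each hex digit independently (no carries):
  9&f=9, 9&2=0, 1&8=0, 8&8=8

0x9008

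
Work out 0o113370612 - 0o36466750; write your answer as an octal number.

0o54701642

Subtract column by column in base 8:
  2-0 → 2
  1-5 → 4 (borrow)
  6-7-1 → 6 (borrow)
  0-6-1 → 1 (borrow)
  7-6-1 → 0
  3-4 → 7 (borrow)
  3-6-1 → 4 (borrow)
  1-3-1 → 5 (borrow)
  1-0-1 → 0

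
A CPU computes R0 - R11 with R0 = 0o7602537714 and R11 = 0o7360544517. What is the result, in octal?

0o221773175

Subtract column by column in base 8:
  4-7 → 5 (borrow)
  1-1-1 → 7 (borrow)
  7-5-1 → 1
  7-4 → 3
  3-4 → 7 (borrow)
  5-5-1 → 7 (borrow)
  2-0-1 → 1
  0-6 → 2 (borrow)
  6-3-1 → 2
  7-7 → 0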